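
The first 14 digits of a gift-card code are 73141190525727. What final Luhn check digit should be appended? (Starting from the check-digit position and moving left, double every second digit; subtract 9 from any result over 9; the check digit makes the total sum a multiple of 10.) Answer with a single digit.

0

Partial digits right→left: 7 2 7 5 2 5 0 9 1 1 4 1 3 7
Double every second digit counting from the check-digit position (so the 1st, 3rd, 5th, ... of the partial from the right).
  doubled (with −9 where >9): 5 5 4 0 2 8 6 → sum 30
  kept as-is: 2 5 5 9 1 1 7 → sum 30
Total = 30 + 30 = 60.
Check digit = (10 − (60 mod 10)) mod 10 = 0.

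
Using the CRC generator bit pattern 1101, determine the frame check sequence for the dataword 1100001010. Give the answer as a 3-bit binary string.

Append 3 zeros: 1100001010000. Divide by 1101 (XOR where the leading bit is 1):
  pos 0: 1100 XOR 1101 = 0001
  pos 3: 1001 XOR 1101 = 0100
  pos 4: 1000 XOR 1101 = 0101
  pos 5: 1011 XOR 1101 = 0110
  pos 6: 1100 XOR 1101 = 0001
  pos 9: 1000 XOR 1101 = 0101
Remainder (last 3 bits) = 101. This is the CRC / FCS.

101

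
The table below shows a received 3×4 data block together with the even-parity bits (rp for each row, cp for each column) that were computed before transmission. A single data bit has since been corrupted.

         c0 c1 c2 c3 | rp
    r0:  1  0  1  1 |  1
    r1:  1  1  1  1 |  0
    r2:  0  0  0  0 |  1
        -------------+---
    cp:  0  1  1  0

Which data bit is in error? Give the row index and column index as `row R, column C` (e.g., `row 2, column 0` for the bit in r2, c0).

Recompute each row's even parity and compare to rp:
  r0: data parity 1, sent rp 1 → ok
  r1: data parity 0, sent rp 0 → ok
  r2: data parity 0, sent rp 1 → mismatch
Recompute each column's even parity and compare to cp:
  c0: data parity 0, sent cp 0 → ok
  c1: data parity 1, sent cp 1 → ok
  c2: data parity 0, sent cp 1 → mismatch
  c3: data parity 0, sent cp 0 → ok
Exactly one row (r2) and one column (c2) fail → the flipped bit is at their intersection.

row 2, column 2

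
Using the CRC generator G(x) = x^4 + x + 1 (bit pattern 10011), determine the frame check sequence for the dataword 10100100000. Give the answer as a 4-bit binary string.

Append 4 zeros: 101001000000000. Divide by 10011 (XOR where the leading bit is 1):
  pos 0: 10100 XOR 10011 = 00111
  pos 2: 11110 XOR 10011 = 01101
  pos 3: 11010 XOR 10011 = 01001
  pos 4: 10010 XOR 10011 = 00001
  pos 8: 10000 XOR 10011 = 00011
Remainder (last 4 bits) = 1100. This is the CRC / FCS.

1100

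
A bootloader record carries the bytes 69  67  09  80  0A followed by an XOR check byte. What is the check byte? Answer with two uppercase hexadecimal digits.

XOR the bytes together:
  start with 0x69
  0x69 ⊕ 0x67 = 0x0E
  0x0E ⊕ 0x09 = 0x07
  0x07 ⊕ 0x80 = 0x87
  0x87 ⊕ 0x0A = 0x8D

8D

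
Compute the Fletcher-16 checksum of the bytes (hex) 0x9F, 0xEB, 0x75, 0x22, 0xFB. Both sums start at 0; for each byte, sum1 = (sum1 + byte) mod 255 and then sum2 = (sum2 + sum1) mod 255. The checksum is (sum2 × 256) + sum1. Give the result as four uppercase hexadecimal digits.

Running sums (mod 255):
  after byte 0 (0x9F): sum1=159, sum2=159
  after byte 1 (0xEB): sum1=139, sum2=43
  after byte 2 (0x75): sum1=1, sum2=44
  after byte 3 (0x22): sum1=35, sum2=79
  after byte 4 (0xFB): sum1=31, sum2=110
Checksum = sum2·256 + sum1 = 110·256 + 31 = 28191 = 0x6E1F.

6E1F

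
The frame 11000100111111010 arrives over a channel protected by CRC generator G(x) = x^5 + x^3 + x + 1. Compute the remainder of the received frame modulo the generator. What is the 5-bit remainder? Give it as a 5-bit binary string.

Modulo-2 division of 11000100111111010 by 101011:
  pos 0: 110001 XOR 101011 = 011010
  pos 1: 110100 XOR 101011 = 011111
  pos 2: 111110 XOR 101011 = 010101
  pos 3: 101011 XOR 101011 = 000000
  pos 9: 111110 XOR 101011 = 010101
  pos 10: 101011 XOR 101011 = 000000
Remainder = 00000 (zero — the frame passes the CRC check).

00000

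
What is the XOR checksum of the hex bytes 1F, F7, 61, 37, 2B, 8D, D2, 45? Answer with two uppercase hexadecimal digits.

8F

XOR the bytes together:
  start with 0x1F
  0x1F ⊕ 0xF7 = 0xE8
  0xE8 ⊕ 0x61 = 0x89
  0x89 ⊕ 0x37 = 0xBE
  0xBE ⊕ 0x2B = 0x95
  0x95 ⊕ 0x8D = 0x18
  0x18 ⊕ 0xD2 = 0xCA
  0xCA ⊕ 0x45 = 0x8F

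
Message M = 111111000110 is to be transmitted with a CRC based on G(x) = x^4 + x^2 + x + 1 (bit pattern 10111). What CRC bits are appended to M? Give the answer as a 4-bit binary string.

1100

Append 4 zeros: 1111110001100000. Divide by 10111 (XOR where the leading bit is 1):
  pos 0: 11111 XOR 10111 = 01000
  pos 1: 10001 XOR 10111 = 00110
  pos 3: 11000 XOR 10111 = 01111
  pos 4: 11110 XOR 10111 = 01001
  pos 5: 10011 XOR 10111 = 00100
  pos 7: 10010 XOR 10111 = 00101
  pos 9: 10100 XOR 10111 = 00011
Remainder (last 4 bits) = 1100. This is the CRC / FCS.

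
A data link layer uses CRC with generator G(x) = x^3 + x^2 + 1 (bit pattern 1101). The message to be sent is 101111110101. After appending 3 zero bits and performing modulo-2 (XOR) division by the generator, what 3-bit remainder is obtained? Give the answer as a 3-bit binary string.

Append 3 zeros: 101111110101000. Divide by 1101 (XOR where the leading bit is 1):
  pos 0: 1011 XOR 1101 = 0110
  pos 1: 1101 XOR 1101 = 0000
  pos 5: 1110 XOR 1101 = 0011
  pos 7: 1110 XOR 1101 = 0011
  pos 9: 1110 XOR 1101 = 0011
  pos 11: 1100 XOR 1101 = 0001
Remainder (last 3 bits) = 001. This is the CRC / FCS.

001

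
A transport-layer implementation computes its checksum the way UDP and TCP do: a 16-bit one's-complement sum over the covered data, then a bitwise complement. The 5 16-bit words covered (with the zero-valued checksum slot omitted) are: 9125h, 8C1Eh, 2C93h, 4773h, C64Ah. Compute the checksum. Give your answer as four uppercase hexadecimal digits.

One's-complement addition (fold any carry out of bit 15 back into bit 0):
  0x9125 + 0x8C1E = 0x11D43 → wrap carry → 0x1D44
  0x1D44 + 0x2C93 = 0x049D7
  0x49D7 + 0x4773 = 0x0914A
  0x914A + 0xC64A = 0x15794 → wrap carry → 0x5795
One's-complement sum = 0x5795.
Checksum = ~0x5795 & 0xFFFF = 0xA86A.

A86A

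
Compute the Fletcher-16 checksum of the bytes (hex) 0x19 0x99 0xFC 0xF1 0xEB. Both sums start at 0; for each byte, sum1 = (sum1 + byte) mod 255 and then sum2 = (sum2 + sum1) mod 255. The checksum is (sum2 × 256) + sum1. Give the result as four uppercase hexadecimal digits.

Running sums (mod 255):
  after byte 0 (0x19): sum1=25, sum2=25
  after byte 1 (0x99): sum1=178, sum2=203
  after byte 2 (0xFC): sum1=175, sum2=123
  after byte 3 (0xF1): sum1=161, sum2=29
  after byte 4 (0xEB): sum1=141, sum2=170
Checksum = sum2·256 + sum1 = 170·256 + 141 = 43661 = 0xAA8D.

AA8D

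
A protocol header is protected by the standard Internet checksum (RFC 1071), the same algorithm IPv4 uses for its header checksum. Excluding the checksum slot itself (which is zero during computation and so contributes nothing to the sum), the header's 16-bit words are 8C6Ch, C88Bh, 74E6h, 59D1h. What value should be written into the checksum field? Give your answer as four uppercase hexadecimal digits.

One's-complement addition (fold any carry out of bit 15 back into bit 0):
  0x8C6C + 0xC88B = 0x154F7 → wrap carry → 0x54F8
  0x54F8 + 0x74E6 = 0x0C9DE
  0xC9DE + 0x59D1 = 0x123AF → wrap carry → 0x23B0
One's-complement sum = 0x23B0.
Checksum = ~0x23B0 & 0xFFFF = 0xDC4F.

DC4F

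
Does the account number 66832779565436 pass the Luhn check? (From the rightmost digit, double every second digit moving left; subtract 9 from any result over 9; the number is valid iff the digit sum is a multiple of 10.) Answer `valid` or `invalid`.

From the right, keep odd positions and double even positions (subtract 9 from any doubled value over 9):
  doubled (positions 2,4,...): 6 1 1 5 4 7 3 → sum 27
  kept (positions 1,3,...): 6 4 6 9 7 3 6 → sum 41
Total = 68.
68 mod 10 = 8, so the number is invalid.

invalid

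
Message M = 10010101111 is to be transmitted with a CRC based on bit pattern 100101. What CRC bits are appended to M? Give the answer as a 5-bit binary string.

Append 5 zeros: 1001010111100000. Divide by 100101 (XOR where the leading bit is 1):
  pos 0: 100101 XOR 100101 = 000000
  pos 7: 111100 XOR 100101 = 011001
  pos 8: 110010 XOR 100101 = 010111
  pos 9: 101110 XOR 100101 = 001011
Remainder (last 5 bits) = 10110. This is the CRC / FCS.

10110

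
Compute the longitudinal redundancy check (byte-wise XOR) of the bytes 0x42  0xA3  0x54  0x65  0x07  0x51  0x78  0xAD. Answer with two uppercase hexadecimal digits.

XOR the bytes together:
  start with 0x42
  0x42 ⊕ 0xA3 = 0xE1
  0xE1 ⊕ 0x54 = 0xB5
  0xB5 ⊕ 0x65 = 0xD0
  0xD0 ⊕ 0x07 = 0xD7
  0xD7 ⊕ 0x51 = 0x86
  0x86 ⊕ 0x78 = 0xFE
  0xFE ⊕ 0xAD = 0x53

53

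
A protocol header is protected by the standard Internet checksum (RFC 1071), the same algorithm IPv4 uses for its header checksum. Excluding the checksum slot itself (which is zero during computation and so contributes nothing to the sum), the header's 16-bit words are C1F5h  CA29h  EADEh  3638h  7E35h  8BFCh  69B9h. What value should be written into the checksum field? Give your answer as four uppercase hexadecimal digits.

DEDD

One's-complement addition (fold any carry out of bit 15 back into bit 0):
  0xC1F5 + 0xCA29 = 0x18C1E → wrap carry → 0x8C1F
  0x8C1F + 0xEADE = 0x176FD → wrap carry → 0x76FE
  0x76FE + 0x3638 = 0x0AD36
  0xAD36 + 0x7E35 = 0x12B6B → wrap carry → 0x2B6C
  0x2B6C + 0x8BFC = 0x0B768
  0xB768 + 0x69B9 = 0x12121 → wrap carry → 0x2122
One's-complement sum = 0x2122.
Checksum = ~0x2122 & 0xFFFF = 0xDEDD.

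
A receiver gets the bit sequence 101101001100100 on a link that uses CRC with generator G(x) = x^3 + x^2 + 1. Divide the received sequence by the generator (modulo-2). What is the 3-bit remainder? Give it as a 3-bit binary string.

Modulo-2 division of 101101001100100 by 1101:
  pos 0: 1011 XOR 1101 = 0110
  pos 1: 1100 XOR 1101 = 0001
  pos 4: 1100 XOR 1101 = 0001
  pos 7: 1110 XOR 1101 = 0011
  pos 9: 1101 XOR 1101 = 0000
Remainder = 000 (zero — the frame passes the CRC check).

000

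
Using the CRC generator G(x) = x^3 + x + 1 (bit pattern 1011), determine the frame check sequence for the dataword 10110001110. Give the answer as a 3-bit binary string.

100

Append 3 zeros: 10110001110000. Divide by 1011 (XOR where the leading bit is 1):
  pos 0: 1011 XOR 1011 = 0000
  pos 7: 1110 XOR 1011 = 0101
  pos 8: 1010 XOR 1011 = 0001
Remainder (last 3 bits) = 100. This is the CRC / FCS.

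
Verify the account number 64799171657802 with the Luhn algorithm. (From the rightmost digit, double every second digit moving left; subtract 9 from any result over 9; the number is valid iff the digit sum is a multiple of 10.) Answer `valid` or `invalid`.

valid

From the right, keep odd positions and double even positions (subtract 9 from any doubled value over 9):
  doubled (positions 2,4,...): 0 5 3 5 9 5 3 → sum 30
  kept (positions 1,3,...): 2 8 5 1 1 9 4 → sum 30
Total = 60.
60 mod 10 = 0, so the number is valid.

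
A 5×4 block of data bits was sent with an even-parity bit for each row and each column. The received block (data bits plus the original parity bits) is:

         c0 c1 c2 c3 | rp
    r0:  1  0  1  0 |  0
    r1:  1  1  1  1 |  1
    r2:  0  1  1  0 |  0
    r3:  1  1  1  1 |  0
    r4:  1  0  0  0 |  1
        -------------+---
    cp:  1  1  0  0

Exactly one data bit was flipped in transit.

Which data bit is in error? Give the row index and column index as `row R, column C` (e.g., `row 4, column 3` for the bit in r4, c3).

Recompute each row's even parity and compare to rp:
  r0: data parity 0, sent rp 0 → ok
  r1: data parity 0, sent rp 1 → mismatch
  r2: data parity 0, sent rp 0 → ok
  r3: data parity 0, sent rp 0 → ok
  r4: data parity 1, sent rp 1 → ok
Recompute each column's even parity and compare to cp:
  c0: data parity 0, sent cp 1 → mismatch
  c1: data parity 1, sent cp 1 → ok
  c2: data parity 0, sent cp 0 → ok
  c3: data parity 0, sent cp 0 → ok
Exactly one row (r1) and one column (c0) fail → the flipped bit is at their intersection.

row 1, column 0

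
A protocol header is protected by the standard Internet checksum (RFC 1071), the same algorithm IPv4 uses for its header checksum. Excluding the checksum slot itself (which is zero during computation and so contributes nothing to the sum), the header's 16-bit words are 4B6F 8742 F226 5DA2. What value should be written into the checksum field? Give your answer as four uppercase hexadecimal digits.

One's-complement addition (fold any carry out of bit 15 back into bit 0):
  0x4B6F + 0x8742 = 0x0D2B1
  0xD2B1 + 0xF226 = 0x1C4D7 → wrap carry → 0xC4D8
  0xC4D8 + 0x5DA2 = 0x1227A → wrap carry → 0x227B
One's-complement sum = 0x227B.
Checksum = ~0x227B & 0xFFFF = 0xDD84.

DD84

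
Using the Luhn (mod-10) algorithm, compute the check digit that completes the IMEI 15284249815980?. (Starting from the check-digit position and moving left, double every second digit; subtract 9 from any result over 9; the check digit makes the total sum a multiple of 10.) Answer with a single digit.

6

Partial digits right→left: 0 8 9 5 1 8 9 4 2 4 8 2 5 1
Double every second digit counting from the check-digit position (so the 1st, 3rd, 5th, ... of the partial from the right).
  doubled (with −9 where >9): 0 9 2 9 4 7 1 → sum 32
  kept as-is: 8 5 8 4 4 2 1 → sum 32
Total = 32 + 32 = 64.
Check digit = (10 − (64 mod 10)) mod 10 = 6.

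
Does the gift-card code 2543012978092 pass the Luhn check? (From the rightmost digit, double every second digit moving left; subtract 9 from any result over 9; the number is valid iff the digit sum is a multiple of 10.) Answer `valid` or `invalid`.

invalid

From the right, keep odd positions and double even positions (subtract 9 from any doubled value over 9):
  doubled (positions 2,4,...): 9 7 9 2 6 1 → sum 34
  kept (positions 1,3,...): 2 0 7 2 0 4 2 → sum 17
Total = 51.
51 mod 10 = 1, so the number is invalid.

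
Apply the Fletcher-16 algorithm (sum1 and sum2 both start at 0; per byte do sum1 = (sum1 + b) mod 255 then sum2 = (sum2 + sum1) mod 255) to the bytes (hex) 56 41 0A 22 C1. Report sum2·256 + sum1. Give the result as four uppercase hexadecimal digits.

Running sums (mod 255):
  after byte 0 (56): sum1=86, sum2=86
  after byte 1 (41): sum1=151, sum2=237
  after byte 2 (0A): sum1=161, sum2=143
  after byte 3 (22): sum1=195, sum2=83
  after byte 4 (C1): sum1=133, sum2=216
Checksum = sum2·256 + sum1 = 216·256 + 133 = 55429 = 0xD885.

D885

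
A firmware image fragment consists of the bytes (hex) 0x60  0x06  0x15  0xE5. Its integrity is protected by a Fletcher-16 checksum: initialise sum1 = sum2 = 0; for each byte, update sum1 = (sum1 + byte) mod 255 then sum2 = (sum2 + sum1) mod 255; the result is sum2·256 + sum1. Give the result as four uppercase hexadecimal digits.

A361

Running sums (mod 255):
  after byte 0 (0x60): sum1=96, sum2=96
  after byte 1 (0x06): sum1=102, sum2=198
  after byte 2 (0x15): sum1=123, sum2=66
  after byte 3 (0xE5): sum1=97, sum2=163
Checksum = sum2·256 + sum1 = 163·256 + 97 = 41825 = 0xA361.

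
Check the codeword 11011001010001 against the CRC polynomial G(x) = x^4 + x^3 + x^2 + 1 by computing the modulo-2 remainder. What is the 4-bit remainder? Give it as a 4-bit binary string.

0111

Modulo-2 division of 11011001010001 by 11101:
  pos 0: 11011 XOR 11101 = 00110
  pos 2: 11000 XOR 11101 = 00101
  pos 4: 10110 XOR 11101 = 01011
  pos 5: 10111 XOR 11101 = 01010
  pos 6: 10100 XOR 11101 = 01001
  pos 7: 10010 XOR 11101 = 01111
  pos 8: 11110 XOR 11101 = 00011
Remainder = 0111 (nonzero — an error is detected).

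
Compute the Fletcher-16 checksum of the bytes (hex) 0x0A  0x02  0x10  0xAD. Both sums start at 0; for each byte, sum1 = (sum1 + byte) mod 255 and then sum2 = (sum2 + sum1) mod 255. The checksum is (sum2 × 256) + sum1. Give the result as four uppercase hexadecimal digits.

FBC9

Running sums (mod 255):
  after byte 0 (0x0A): sum1=10, sum2=10
  after byte 1 (0x02): sum1=12, sum2=22
  after byte 2 (0x10): sum1=28, sum2=50
  after byte 3 (0xAD): sum1=201, sum2=251
Checksum = sum2·256 + sum1 = 251·256 + 201 = 64457 = 0xFBC9.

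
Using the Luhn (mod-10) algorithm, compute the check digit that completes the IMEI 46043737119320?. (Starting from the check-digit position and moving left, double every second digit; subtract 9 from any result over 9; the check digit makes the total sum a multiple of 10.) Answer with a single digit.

9

Partial digits right→left: 0 2 3 9 1 1 7 3 7 3 4 0 6 4
Double every second digit counting from the check-digit position (so the 1st, 3rd, 5th, ... of the partial from the right).
  doubled (with −9 where >9): 0 6 2 5 5 8 3 → sum 29
  kept as-is: 2 9 1 3 3 0 4 → sum 22
Total = 29 + 22 = 51.
Check digit = (10 − (51 mod 10)) mod 10 = 9.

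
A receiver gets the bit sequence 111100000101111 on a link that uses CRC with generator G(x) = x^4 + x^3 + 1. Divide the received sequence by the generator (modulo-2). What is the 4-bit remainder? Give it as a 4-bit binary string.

0000

Modulo-2 division of 111100000101111 by 11001:
  pos 0: 11110 XOR 11001 = 00111
  pos 2: 11100 XOR 11001 = 00101
  pos 4: 10100 XOR 11001 = 01101
  pos 5: 11011 XOR 11001 = 00010
  pos 8: 10011 XOR 11001 = 01010
  pos 9: 10101 XOR 11001 = 01100
  pos 10: 11001 XOR 11001 = 00000
Remainder = 0000 (zero — the frame passes the CRC check).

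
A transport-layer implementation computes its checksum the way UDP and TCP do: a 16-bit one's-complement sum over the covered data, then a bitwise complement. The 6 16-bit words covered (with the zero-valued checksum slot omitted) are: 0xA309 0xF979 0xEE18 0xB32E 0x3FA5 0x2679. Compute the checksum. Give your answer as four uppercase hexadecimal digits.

5C16

One's-complement addition (fold any carry out of bit 15 back into bit 0):
  0xA309 + 0xF979 = 0x19C82 → wrap carry → 0x9C83
  0x9C83 + 0xEE18 = 0x18A9B → wrap carry → 0x8A9C
  0x8A9C + 0xB32E = 0x13DCA → wrap carry → 0x3DCB
  0x3DCB + 0x3FA5 = 0x07D70
  0x7D70 + 0x2679 = 0x0A3E9
One's-complement sum = 0xA3E9.
Checksum = ~0xA3E9 & 0xFFFF = 0x5C16.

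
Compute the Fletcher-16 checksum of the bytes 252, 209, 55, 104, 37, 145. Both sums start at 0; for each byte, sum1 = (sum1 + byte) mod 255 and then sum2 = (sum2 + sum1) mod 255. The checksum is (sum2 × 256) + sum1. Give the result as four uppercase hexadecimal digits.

F825

Running sums (mod 255):
  after byte 0 (252): sum1=252, sum2=252
  after byte 1 (209): sum1=206, sum2=203
  after byte 2 (55): sum1=6, sum2=209
  after byte 3 (104): sum1=110, sum2=64
  after byte 4 (37): sum1=147, sum2=211
  after byte 5 (145): sum1=37, sum2=248
Checksum = sum2·256 + sum1 = 248·256 + 37 = 63525 = 0xF825.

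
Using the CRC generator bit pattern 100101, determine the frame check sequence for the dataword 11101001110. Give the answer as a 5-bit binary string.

01010

Append 5 zeros: 1110100111000000. Divide by 100101 (XOR where the leading bit is 1):
  pos 0: 111010 XOR 100101 = 011111
  pos 1: 111110 XOR 100101 = 011011
  pos 2: 110111 XOR 100101 = 010010
  pos 3: 100101 XOR 100101 = 000000
  pos 9: 100000 XOR 100101 = 000101
Remainder (last 5 bits) = 01010. This is the CRC / FCS.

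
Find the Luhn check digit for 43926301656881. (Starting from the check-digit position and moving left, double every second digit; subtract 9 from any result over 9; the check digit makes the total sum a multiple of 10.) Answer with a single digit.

Partial digits right→left: 1 8 8 6 5 6 1 0 3 6 2 9 3 4
Double every second digit counting from the check-digit position (so the 1st, 3rd, 5th, ... of the partial from the right).
  doubled (with −9 where >9): 2 7 1 2 6 4 6 → sum 28
  kept as-is: 8 6 6 0 6 9 4 → sum 39
Total = 28 + 39 = 67.
Check digit = (10 − (67 mod 10)) mod 10 = 3.

3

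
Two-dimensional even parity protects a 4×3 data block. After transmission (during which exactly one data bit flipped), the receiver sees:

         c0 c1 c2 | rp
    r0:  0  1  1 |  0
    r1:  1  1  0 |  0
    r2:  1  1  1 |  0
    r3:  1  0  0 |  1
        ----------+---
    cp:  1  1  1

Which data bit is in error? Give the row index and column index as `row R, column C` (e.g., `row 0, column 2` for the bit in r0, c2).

Recompute each row's even parity and compare to rp:
  r0: data parity 0, sent rp 0 → ok
  r1: data parity 0, sent rp 0 → ok
  r2: data parity 1, sent rp 0 → mismatch
  r3: data parity 1, sent rp 1 → ok
Recompute each column's even parity and compare to cp:
  c0: data parity 1, sent cp 1 → ok
  c1: data parity 1, sent cp 1 → ok
  c2: data parity 0, sent cp 1 → mismatch
Exactly one row (r2) and one column (c2) fail → the flipped bit is at their intersection.

row 2, column 2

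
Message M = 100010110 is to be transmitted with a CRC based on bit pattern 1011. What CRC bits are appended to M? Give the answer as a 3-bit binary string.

Append 3 zeros: 100010110000. Divide by 1011 (XOR where the leading bit is 1):
  pos 0: 1000 XOR 1011 = 0011
  pos 2: 1110 XOR 1011 = 0101
  pos 3: 1011 XOR 1011 = 0000
  pos 7: 1000 XOR 1011 = 0011
Remainder (last 3 bits) = 110. This is the CRC / FCS.

110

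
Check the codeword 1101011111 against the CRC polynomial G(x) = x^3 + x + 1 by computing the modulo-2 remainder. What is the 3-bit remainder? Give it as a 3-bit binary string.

001

Modulo-2 division of 1101011111 by 1011:
  pos 0: 1101 XOR 1011 = 0110
  pos 1: 1100 XOR 1011 = 0111
  pos 2: 1111 XOR 1011 = 0100
  pos 3: 1001 XOR 1011 = 0010
  pos 5: 1011 XOR 1011 = 0000
Remainder = 001 (nonzero — an error is detected).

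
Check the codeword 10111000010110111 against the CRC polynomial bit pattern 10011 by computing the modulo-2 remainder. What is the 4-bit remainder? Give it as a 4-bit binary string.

0000

Modulo-2 division of 10111000010110111 by 10011:
  pos 0: 10111 XOR 10011 = 00100
  pos 2: 10000 XOR 10011 = 00011
  pos 5: 11001 XOR 10011 = 01010
  pos 6: 10100 XOR 10011 = 00111
  pos 8: 11111 XOR 10011 = 01100
  pos 9: 11000 XOR 10011 = 01011
  pos 10: 10111 XOR 10011 = 00100
  pos 12: 10011 XOR 10011 = 00000
Remainder = 0000 (zero — the frame passes the CRC check).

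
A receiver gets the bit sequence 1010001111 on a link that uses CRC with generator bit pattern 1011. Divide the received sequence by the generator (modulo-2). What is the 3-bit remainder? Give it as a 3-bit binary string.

001

Modulo-2 division of 1010001111 by 1011:
  pos 0: 1010 XOR 1011 = 0001
  pos 3: 1001 XOR 1011 = 0010
  pos 5: 1011 XOR 1011 = 0000
Remainder = 001 (nonzero — an error is detected).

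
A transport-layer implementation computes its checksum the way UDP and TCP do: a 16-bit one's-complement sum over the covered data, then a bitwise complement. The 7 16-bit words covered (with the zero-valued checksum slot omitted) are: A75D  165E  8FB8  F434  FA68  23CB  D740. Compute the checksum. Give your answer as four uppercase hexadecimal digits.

C8E1

One's-complement addition (fold any carry out of bit 15 back into bit 0):
  0xA75D + 0x165E = 0x0BDBB
  0xBDBB + 0x8FB8 = 0x14D73 → wrap carry → 0x4D74
  0x4D74 + 0xF434 = 0x141A8 → wrap carry → 0x41A9
  0x41A9 + 0xFA68 = 0x13C11 → wrap carry → 0x3C12
  0x3C12 + 0x23CB = 0x05FDD
  0x5FDD + 0xD740 = 0x1371D → wrap carry → 0x371E
One's-complement sum = 0x371E.
Checksum = ~0x371E & 0xFFFF = 0xC8E1.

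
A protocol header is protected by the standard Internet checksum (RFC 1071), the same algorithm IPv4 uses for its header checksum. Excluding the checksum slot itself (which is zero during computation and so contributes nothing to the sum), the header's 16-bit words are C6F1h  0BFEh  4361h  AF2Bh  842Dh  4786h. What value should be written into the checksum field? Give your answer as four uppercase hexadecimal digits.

6ECF

One's-complement addition (fold any carry out of bit 15 back into bit 0):
  0xC6F1 + 0x0BFE = 0x0D2EF
  0xD2EF + 0x4361 = 0x11650 → wrap carry → 0x1651
  0x1651 + 0xAF2B = 0x0C57C
  0xC57C + 0x842D = 0x149A9 → wrap carry → 0x49AA
  0x49AA + 0x4786 = 0x09130
One's-complement sum = 0x9130.
Checksum = ~0x9130 & 0xFFFF = 0x6ECF.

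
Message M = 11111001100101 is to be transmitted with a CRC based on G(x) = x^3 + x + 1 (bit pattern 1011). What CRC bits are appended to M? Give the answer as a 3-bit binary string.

111

Append 3 zeros: 11111001100101000. Divide by 1011 (XOR where the leading bit is 1):
  pos 0: 1111 XOR 1011 = 0100
  pos 1: 1001 XOR 1011 = 0010
  pos 3: 1000 XOR 1011 = 0011
  pos 5: 1111 XOR 1011 = 0100
  pos 6: 1000 XOR 1011 = 0011
  pos 8: 1101 XOR 1011 = 0110
  pos 9: 1100 XOR 1011 = 0111
  pos 10: 1111 XOR 1011 = 0100
  pos 11: 1000 XOR 1011 = 0011
  pos 13: 1100 XOR 1011 = 0111
Remainder (last 3 bits) = 111. This is the CRC / FCS.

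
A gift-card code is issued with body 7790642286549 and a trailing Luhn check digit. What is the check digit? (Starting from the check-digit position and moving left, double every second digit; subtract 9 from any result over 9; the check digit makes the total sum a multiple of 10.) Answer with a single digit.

Partial digits right→left: 9 4 5 6 8 2 2 4 6 0 9 7 7
Double every second digit counting from the check-digit position (so the 1st, 3rd, 5th, ... of the partial from the right).
  doubled (with −9 where >9): 9 1 7 4 3 9 5 → sum 38
  kept as-is: 4 6 2 4 0 7 → sum 23
Total = 38 + 23 = 61.
Check digit = (10 − (61 mod 10)) mod 10 = 9.

9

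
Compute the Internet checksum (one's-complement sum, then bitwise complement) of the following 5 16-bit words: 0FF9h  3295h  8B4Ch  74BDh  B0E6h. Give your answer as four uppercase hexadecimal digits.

0C81

One's-complement addition (fold any carry out of bit 15 back into bit 0):
  0x0FF9 + 0x3295 = 0x0428E
  0x428E + 0x8B4C = 0x0CDDA
  0xCDDA + 0x74BD = 0x14297 → wrap carry → 0x4298
  0x4298 + 0xB0E6 = 0x0F37E
One's-complement sum = 0xF37E.
Checksum = ~0xF37E & 0xFFFF = 0x0C81.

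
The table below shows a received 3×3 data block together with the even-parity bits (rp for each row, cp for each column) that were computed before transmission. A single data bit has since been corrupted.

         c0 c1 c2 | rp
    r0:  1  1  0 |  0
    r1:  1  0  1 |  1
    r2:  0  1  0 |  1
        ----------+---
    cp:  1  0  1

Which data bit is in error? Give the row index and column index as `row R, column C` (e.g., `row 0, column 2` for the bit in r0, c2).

row 1, column 0

Recompute each row's even parity and compare to rp:
  r0: data parity 0, sent rp 0 → ok
  r1: data parity 0, sent rp 1 → mismatch
  r2: data parity 1, sent rp 1 → ok
Recompute each column's even parity and compare to cp:
  c0: data parity 0, sent cp 1 → mismatch
  c1: data parity 0, sent cp 0 → ok
  c2: data parity 1, sent cp 1 → ok
Exactly one row (r1) and one column (c0) fail → the flipped bit is at their intersection.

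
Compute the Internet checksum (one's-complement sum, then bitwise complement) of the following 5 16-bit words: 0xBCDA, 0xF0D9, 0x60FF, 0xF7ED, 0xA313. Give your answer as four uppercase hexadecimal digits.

One's-complement addition (fold any carry out of bit 15 back into bit 0):
  0xBCDA + 0xF0D9 = 0x1ADB3 → wrap carry → 0xADB4
  0xADB4 + 0x60FF = 0x10EB3 → wrap carry → 0x0EB4
  0x0EB4 + 0xF7ED = 0x106A1 → wrap carry → 0x06A2
  0x06A2 + 0xA313 = 0x0A9B5
One's-complement sum = 0xA9B5.
Checksum = ~0xA9B5 & 0xFFFF = 0x564A.

564A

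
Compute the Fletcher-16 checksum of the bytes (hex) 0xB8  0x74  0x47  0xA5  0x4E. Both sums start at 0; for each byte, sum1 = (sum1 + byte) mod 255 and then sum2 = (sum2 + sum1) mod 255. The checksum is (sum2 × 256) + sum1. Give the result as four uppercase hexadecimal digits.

Running sums (mod 255):
  after byte 0 (0xB8): sum1=184, sum2=184
  after byte 1 (0x74): sum1=45, sum2=229
  after byte 2 (0x47): sum1=116, sum2=90
  after byte 3 (0xA5): sum1=26, sum2=116
  after byte 4 (0x4E): sum1=104, sum2=220
Checksum = sum2·256 + sum1 = 220·256 + 104 = 56424 = 0xDC68.

DC68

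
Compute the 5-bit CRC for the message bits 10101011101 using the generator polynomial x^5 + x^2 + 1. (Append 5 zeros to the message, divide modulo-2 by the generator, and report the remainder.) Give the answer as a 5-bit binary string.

00010

Append 5 zeros: 1010101110100000. Divide by 100101 (XOR where the leading bit is 1):
  pos 0: 101010 XOR 100101 = 001111
  pos 2: 111111 XOR 100101 = 011010
  pos 3: 110101 XOR 100101 = 010000
  pos 4: 100000 XOR 100101 = 000101
  pos 7: 101100 XOR 100101 = 001001
  pos 9: 100100 XOR 100101 = 000001
Remainder (last 5 bits) = 00010. This is the CRC / FCS.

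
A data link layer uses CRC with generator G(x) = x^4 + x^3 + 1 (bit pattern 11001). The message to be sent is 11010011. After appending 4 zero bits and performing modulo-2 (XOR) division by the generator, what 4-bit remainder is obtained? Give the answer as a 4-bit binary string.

1011

Append 4 zeros: 110100110000. Divide by 11001 (XOR where the leading bit is 1):
  pos 0: 11010 XOR 11001 = 00011
  pos 3: 11011 XOR 11001 = 00010
  pos 6: 10000 XOR 11001 = 01001
  pos 7: 10010 XOR 11001 = 01011
Remainder (last 4 bits) = 1011. This is the CRC / FCS.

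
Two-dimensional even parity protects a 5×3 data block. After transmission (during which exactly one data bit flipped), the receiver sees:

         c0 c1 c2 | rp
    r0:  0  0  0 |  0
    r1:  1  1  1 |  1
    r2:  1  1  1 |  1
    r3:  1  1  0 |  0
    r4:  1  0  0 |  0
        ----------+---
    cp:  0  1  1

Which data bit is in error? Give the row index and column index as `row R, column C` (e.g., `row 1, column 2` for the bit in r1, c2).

Recompute each row's even parity and compare to rp:
  r0: data parity 0, sent rp 0 → ok
  r1: data parity 1, sent rp 1 → ok
  r2: data parity 1, sent rp 1 → ok
  r3: data parity 0, sent rp 0 → ok
  r4: data parity 1, sent rp 0 → mismatch
Recompute each column's even parity and compare to cp:
  c0: data parity 0, sent cp 0 → ok
  c1: data parity 1, sent cp 1 → ok
  c2: data parity 0, sent cp 1 → mismatch
Exactly one row (r4) and one column (c2) fail → the flipped bit is at their intersection.

row 4, column 2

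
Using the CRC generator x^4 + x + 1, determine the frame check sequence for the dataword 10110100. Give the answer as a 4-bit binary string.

1101

Append 4 zeros: 101101000000. Divide by 10011 (XOR where the leading bit is 1):
  pos 0: 10110 XOR 10011 = 00101
  pos 2: 10110 XOR 10011 = 00101
  pos 4: 10100 XOR 10011 = 00111
  pos 6: 11100 XOR 10011 = 01111
  pos 7: 11110 XOR 10011 = 01101
Remainder (last 4 bits) = 1101. This is the CRC / FCS.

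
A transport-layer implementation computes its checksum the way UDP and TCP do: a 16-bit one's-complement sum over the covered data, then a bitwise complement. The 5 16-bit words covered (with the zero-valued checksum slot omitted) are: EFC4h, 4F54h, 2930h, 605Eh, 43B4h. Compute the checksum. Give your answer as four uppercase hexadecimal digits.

One's-complement addition (fold any carry out of bit 15 back into bit 0):
  0xEFC4 + 0x4F54 = 0x13F18 → wrap carry → 0x3F19
  0x3F19 + 0x2930 = 0x06849
  0x6849 + 0x605E = 0x0C8A7
  0xC8A7 + 0x43B4 = 0x10C5B → wrap carry → 0x0C5C
One's-complement sum = 0x0C5C.
Checksum = ~0x0C5C & 0xFFFF = 0xF3A3.

F3A3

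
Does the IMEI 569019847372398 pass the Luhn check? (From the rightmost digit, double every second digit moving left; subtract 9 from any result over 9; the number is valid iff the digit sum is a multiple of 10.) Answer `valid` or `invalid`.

From the right, keep odd positions and double even positions (subtract 9 from any doubled value over 9):
  doubled (positions 2,4,...): 9 4 6 8 9 0 3 → sum 39
  kept (positions 1,3,...): 8 3 7 7 8 1 9 5 → sum 48
Total = 87.
87 mod 10 = 7, so the number is invalid.

invalid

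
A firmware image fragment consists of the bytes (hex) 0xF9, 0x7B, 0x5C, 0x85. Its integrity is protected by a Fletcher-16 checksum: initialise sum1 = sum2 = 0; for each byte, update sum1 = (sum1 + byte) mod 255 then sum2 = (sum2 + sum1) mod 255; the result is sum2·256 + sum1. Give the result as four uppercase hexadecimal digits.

Running sums (mod 255):
  after byte 0 (0xF9): sum1=249, sum2=249
  after byte 1 (0x7B): sum1=117, sum2=111
  after byte 2 (0x5C): sum1=209, sum2=65
  after byte 3 (0x85): sum1=87, sum2=152
Checksum = sum2·256 + sum1 = 152·256 + 87 = 38999 = 0x9857.

9857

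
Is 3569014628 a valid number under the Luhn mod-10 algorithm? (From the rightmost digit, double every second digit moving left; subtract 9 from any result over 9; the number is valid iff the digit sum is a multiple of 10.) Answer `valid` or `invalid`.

From the right, keep odd positions and double even positions (subtract 9 from any doubled value over 9):
  doubled (positions 2,4,...): 4 8 0 3 6 → sum 21
  kept (positions 1,3,...): 8 6 1 9 5 → sum 29
Total = 50.
50 mod 10 = 0, so the number is valid.

valid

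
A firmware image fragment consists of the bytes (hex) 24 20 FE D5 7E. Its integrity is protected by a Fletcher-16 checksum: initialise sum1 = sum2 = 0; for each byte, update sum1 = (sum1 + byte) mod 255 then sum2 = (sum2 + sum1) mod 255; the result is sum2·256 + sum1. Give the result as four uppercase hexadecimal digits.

5C97

Running sums (mod 255):
  after byte 0 (24): sum1=36, sum2=36
  after byte 1 (20): sum1=68, sum2=104
  after byte 2 (FE): sum1=67, sum2=171
  after byte 3 (D5): sum1=25, sum2=196
  after byte 4 (7E): sum1=151, sum2=92
Checksum = sum2·256 + sum1 = 92·256 + 151 = 23703 = 0x5C97.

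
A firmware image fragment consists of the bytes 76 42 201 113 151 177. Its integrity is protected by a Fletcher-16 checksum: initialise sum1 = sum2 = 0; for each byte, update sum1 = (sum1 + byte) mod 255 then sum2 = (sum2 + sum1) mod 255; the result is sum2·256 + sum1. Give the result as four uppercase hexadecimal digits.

F8FA

Running sums (mod 255):
  after byte 0 (76): sum1=76, sum2=76
  after byte 1 (42): sum1=118, sum2=194
  after byte 2 (201): sum1=64, sum2=3
  after byte 3 (113): sum1=177, sum2=180
  after byte 4 (151): sum1=73, sum2=253
  after byte 5 (177): sum1=250, sum2=248
Checksum = sum2·256 + sum1 = 248·256 + 250 = 63738 = 0xF8FA.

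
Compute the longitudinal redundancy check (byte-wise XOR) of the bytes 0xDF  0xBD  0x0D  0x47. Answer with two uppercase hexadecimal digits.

28

XOR the bytes together:
  start with 0xDF
  0xDF ⊕ 0xBD = 0x62
  0x62 ⊕ 0x0D = 0x6F
  0x6F ⊕ 0x47 = 0x28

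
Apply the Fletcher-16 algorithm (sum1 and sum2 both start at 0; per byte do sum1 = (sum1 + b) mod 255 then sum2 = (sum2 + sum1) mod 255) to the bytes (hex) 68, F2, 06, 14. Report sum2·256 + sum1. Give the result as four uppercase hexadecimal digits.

Running sums (mod 255):
  after byte 0 (68): sum1=104, sum2=104
  after byte 1 (F2): sum1=91, sum2=195
  after byte 2 (06): sum1=97, sum2=37
  after byte 3 (14): sum1=117, sum2=154
Checksum = sum2·256 + sum1 = 154·256 + 117 = 39541 = 0x9A75.

9A75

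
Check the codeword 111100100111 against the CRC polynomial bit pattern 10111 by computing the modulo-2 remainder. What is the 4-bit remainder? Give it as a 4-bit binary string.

Modulo-2 division of 111100100111 by 10111:
  pos 0: 11110 XOR 10111 = 01001
  pos 1: 10010 XOR 10111 = 00101
  pos 3: 10110 XOR 10111 = 00001
  pos 7: 10111 XOR 10111 = 00000
Remainder = 0000 (zero — the frame passes the CRC check).

0000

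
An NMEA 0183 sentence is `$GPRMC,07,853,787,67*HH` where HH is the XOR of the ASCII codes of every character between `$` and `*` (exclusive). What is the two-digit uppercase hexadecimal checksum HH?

XOR the ASCII codes of the payload characters:
  'G' = 0x47 → acc = 0x47
  'P' = 0x50 → acc = 0x17
  'R' = 0x52 → acc = 0x45
  'M' = 0x4D → acc = 0x08
  'C' = 0x43 → acc = 0x4B
  ',' = 0x2C → acc = 0x67
  '0' = 0x30 → acc = 0x57
  '7' = 0x37 → acc = 0x60
  ',' = 0x2C → acc = 0x4C
  '8' = 0x38 → acc = 0x74
  '5' = 0x35 → acc = 0x41
  '3' = 0x33 → acc = 0x72
  ',' = 0x2C → acc = 0x5E
  '7' = 0x37 → acc = 0x69
  '8' = 0x38 → acc = 0x51
  '7' = 0x37 → acc = 0x66
  ',' = 0x2C → acc = 0x4A
  '6' = 0x36 → acc = 0x7C
  '7' = 0x37 → acc = 0x4B
Checksum = 0x4B.

4B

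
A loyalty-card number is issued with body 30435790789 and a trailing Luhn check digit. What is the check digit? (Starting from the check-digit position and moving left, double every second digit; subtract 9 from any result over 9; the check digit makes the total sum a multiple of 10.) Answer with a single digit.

4

Partial digits right→left: 9 8 7 0 9 7 5 3 4 0 3
Double every second digit counting from the check-digit position (so the 1st, 3rd, 5th, ... of the partial from the right).
  doubled (with −9 where >9): 9 5 9 1 8 6 → sum 38
  kept as-is: 8 0 7 3 0 → sum 18
Total = 38 + 18 = 56.
Check digit = (10 − (56 mod 10)) mod 10 = 4.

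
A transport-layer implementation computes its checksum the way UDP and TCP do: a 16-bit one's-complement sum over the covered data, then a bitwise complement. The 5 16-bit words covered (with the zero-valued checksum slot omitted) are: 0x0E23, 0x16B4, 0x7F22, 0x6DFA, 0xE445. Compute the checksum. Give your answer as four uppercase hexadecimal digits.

09C6

One's-complement addition (fold any carry out of bit 15 back into bit 0):
  0x0E23 + 0x16B4 = 0x024D7
  0x24D7 + 0x7F22 = 0x0A3F9
  0xA3F9 + 0x6DFA = 0x111F3 → wrap carry → 0x11F4
  0x11F4 + 0xE445 = 0x0F639
One's-complement sum = 0xF639.
Checksum = ~0xF639 & 0xFFFF = 0x09C6.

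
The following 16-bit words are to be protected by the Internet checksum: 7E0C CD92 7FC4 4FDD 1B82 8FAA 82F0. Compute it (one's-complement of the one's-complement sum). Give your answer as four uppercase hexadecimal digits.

B6A1

One's-complement addition (fold any carry out of bit 15 back into bit 0):
  0x7E0C + 0xCD92 = 0x14B9E → wrap carry → 0x4B9F
  0x4B9F + 0x7FC4 = 0x0CB63
  0xCB63 + 0x4FDD = 0x11B40 → wrap carry → 0x1B41
  0x1B41 + 0x1B82 = 0x036C3
  0x36C3 + 0x8FAA = 0x0C66D
  0xC66D + 0x82F0 = 0x1495D → wrap carry → 0x495E
One's-complement sum = 0x495E.
Checksum = ~0x495E & 0xFFFF = 0xB6A1.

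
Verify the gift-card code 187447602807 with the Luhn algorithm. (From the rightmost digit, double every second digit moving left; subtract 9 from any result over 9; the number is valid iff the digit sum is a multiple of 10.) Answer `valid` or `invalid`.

From the right, keep odd positions and double even positions (subtract 9 from any doubled value over 9):
  doubled (positions 2,4,...): 0 4 3 8 5 2 → sum 22
  kept (positions 1,3,...): 7 8 0 7 4 8 → sum 34
Total = 56.
56 mod 10 = 6, so the number is invalid.

invalid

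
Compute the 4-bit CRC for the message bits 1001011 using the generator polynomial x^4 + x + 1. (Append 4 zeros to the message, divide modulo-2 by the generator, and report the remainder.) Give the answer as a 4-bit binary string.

1001

Append 4 zeros: 10010110000. Divide by 10011 (XOR where the leading bit is 1):
  pos 0: 10010 XOR 10011 = 00001
  pos 4: 11100 XOR 10011 = 01111
  pos 5: 11110 XOR 10011 = 01101
  pos 6: 11010 XOR 10011 = 01001
Remainder (last 4 bits) = 1001. This is the CRC / FCS.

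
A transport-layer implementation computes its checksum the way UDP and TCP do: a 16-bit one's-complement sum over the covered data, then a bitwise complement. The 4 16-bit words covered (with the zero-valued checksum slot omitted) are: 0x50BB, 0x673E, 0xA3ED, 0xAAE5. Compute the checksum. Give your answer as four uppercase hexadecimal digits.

F932

One's-complement addition (fold any carry out of bit 15 back into bit 0):
  0x50BB + 0x673E = 0x0B7F9
  0xB7F9 + 0xA3ED = 0x15BE6 → wrap carry → 0x5BE7
  0x5BE7 + 0xAAE5 = 0x106CC → wrap carry → 0x06CD
One's-complement sum = 0x06CD.
Checksum = ~0x06CD & 0xFFFF = 0xF932.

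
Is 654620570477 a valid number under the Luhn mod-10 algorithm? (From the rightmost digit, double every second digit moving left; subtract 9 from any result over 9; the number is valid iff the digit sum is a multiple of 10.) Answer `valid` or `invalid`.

valid

From the right, keep odd positions and double even positions (subtract 9 from any doubled value over 9):
  doubled (positions 2,4,...): 5 0 1 4 8 3 → sum 21
  kept (positions 1,3,...): 7 4 7 0 6 5 → sum 29
Total = 50.
50 mod 10 = 0, so the number is valid.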